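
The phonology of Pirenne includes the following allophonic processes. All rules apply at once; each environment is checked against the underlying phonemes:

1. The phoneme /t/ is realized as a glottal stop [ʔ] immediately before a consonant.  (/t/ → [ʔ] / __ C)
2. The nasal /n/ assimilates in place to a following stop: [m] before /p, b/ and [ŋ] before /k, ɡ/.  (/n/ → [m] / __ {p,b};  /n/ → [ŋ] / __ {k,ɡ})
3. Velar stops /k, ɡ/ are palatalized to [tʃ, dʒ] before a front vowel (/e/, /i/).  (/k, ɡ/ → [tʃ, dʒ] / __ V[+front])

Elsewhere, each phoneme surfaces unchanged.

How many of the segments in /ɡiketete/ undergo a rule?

Segments that undergo a rule: /ɡ/ → [dʒ] (rule 3); /k/ → [tʃ] (rule 3).
All other segments surface unchanged.

2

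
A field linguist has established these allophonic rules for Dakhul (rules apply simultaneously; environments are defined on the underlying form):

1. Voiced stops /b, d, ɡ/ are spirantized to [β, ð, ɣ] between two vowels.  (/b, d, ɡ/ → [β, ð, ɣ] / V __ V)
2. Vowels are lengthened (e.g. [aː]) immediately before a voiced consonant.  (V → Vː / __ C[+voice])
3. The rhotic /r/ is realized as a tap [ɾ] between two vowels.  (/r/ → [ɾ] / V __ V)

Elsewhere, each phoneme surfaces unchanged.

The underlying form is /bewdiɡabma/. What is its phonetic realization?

[beːwdiːɣaːbma]

/b/ (word-initial) fails the environment for rule 1, so it stays [b].
/e/ — between /b/ and /w/, before a voiced consonant — surfaces as [eː] (rule 2).
/w/ stays [w].
/d/ (between /w/ and /i/) is in the target of rule 1 but the environment (between two vowels) is not met → [d].
Rule 2 applies to /i/ (between /d/ and /ɡ/: before a voiced consonant) → [iː].
/ɡ/ (between /i/ and /a/) occurs between two vowels → [ɣ] by rule 1.
/a/ (between /ɡ/ and /b/) occurs before a voiced consonant → [aː] by rule 2.
/b/ (between /a/ and /m/) fails the environment for rule 1, so it stays [b].
/m/ (between /b/ and /a/) is unaffected → [m].
/a/ (word-final) is in the target of rule 2 but the environment (before a voiced consonant) is not met → [a].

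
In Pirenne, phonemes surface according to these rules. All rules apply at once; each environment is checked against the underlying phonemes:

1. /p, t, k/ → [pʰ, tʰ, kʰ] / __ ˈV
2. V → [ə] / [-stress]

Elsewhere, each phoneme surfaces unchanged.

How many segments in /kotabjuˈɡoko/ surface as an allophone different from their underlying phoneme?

Segments that undergo a rule: /o/ → [ə] (rule 2); /a/ → [ə] (rule 2); /u/ → [ə] (rule 2); /o/ → [ə] (rule 2).
All other segments surface unchanged.

4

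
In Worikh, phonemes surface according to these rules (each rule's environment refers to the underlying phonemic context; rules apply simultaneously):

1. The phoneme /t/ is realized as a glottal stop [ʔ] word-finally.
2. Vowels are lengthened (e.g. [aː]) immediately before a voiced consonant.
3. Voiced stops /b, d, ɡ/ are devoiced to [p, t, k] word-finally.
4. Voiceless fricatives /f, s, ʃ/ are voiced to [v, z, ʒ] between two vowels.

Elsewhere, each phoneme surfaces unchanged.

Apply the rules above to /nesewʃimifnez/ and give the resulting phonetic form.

/e/ (between /n/ and /s/): rule 2 targets it, but not before a voiced consonant → unchanged [e].
/s/ meets the environment for rule 4 (between two vowels) → [z].
Rule 2 applies to /e/ (between /s/ and /w/: before a voiced consonant) → [eː].
/ʃ/ (between /w/ and /i/) is in the target of rule 4 but the environment (between two vowels) is not met → [ʃ].
Rule 2 applies to /i/ (between /ʃ/ and /m/: before a voiced consonant) → [iː].
/i/ (between /m/ and /f/) is in the target of rule 2 but the environment (before a voiced consonant) is not met → [i].
/f/ — between /i/ and /n/; rule 4 does not apply here → [f].
/e/ meets the environment for rule 2 (before a voiced consonant) → [eː].

[nezeːwʃiːmifneːz]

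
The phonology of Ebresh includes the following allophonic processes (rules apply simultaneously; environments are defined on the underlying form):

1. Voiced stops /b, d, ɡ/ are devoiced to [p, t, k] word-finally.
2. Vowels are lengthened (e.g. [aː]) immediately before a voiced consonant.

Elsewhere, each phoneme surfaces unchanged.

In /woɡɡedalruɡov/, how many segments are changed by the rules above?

Segments that undergo a rule: /o/ → [oː] (rule 2); /e/ → [eː] (rule 2); /a/ → [aː] (rule 2); /u/ → [uː] (rule 2); /o/ → [oː] (rule 2).
All other segments surface unchanged.

5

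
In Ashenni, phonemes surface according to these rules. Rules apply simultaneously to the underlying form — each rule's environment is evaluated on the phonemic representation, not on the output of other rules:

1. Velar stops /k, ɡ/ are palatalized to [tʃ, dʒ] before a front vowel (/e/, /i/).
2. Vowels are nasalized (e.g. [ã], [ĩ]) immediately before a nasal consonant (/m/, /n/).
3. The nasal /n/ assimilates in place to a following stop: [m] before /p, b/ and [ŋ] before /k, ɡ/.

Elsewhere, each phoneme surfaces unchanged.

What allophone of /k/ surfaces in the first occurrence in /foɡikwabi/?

[k]

/k/ (between /i/ and /w/): rule 1 targets it, but not before a front vowel → unchanged [k].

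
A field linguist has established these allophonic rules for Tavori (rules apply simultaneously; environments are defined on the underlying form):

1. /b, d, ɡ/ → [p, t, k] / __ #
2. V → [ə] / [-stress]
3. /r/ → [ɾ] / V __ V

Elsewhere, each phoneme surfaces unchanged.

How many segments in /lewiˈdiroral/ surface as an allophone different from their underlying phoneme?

6

Segments that undergo a rule: /e/ → [ə] (rule 2); /i/ → [ə] (rule 2); /r/ → [ɾ] (rule 3); /o/ → [ə] (rule 2); /r/ → [ɾ] (rule 3); /a/ → [ə] (rule 2).
All other segments surface unchanged.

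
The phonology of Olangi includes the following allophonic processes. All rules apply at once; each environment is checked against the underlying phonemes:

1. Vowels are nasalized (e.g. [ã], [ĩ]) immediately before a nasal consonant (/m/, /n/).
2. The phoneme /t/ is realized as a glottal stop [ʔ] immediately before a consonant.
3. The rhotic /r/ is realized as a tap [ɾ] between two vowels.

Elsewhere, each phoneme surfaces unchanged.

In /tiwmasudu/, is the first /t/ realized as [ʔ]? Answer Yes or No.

No

/t/ (word-initial) is in the target of rule 2 but the environment (immediately before a consonant) is not met → [t].
The actual realization is [t], not [ʔ].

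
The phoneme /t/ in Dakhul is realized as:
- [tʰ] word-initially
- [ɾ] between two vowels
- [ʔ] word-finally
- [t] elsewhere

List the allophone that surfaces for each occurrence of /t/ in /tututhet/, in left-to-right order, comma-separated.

Occurrence 1 (position 1): word-initially → [tʰ].
Occurrence 2 (position 3): between two vowels → [ɾ].
Occurrence 3 (position 5): no conditioning environment matches → elsewhere allophone [t].
Occurrence 4 (position 8): word-finally → [ʔ].

[tʰ], [ɾ], [t], [ʔ]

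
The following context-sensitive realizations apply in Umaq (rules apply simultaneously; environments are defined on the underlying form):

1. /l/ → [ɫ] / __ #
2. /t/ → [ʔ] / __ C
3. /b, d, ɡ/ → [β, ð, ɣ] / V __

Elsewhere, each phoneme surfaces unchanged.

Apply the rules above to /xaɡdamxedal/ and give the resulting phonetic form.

/ɡ/ (between /a/ and /d/) occurs immediately after a vowel → [ɣ] by rule 3.
/d/ — between /ɡ/ and /a/; rule 3 does not apply here → [d].
/d/ (between /e/ and /a/): immediately after a vowel, so rule 3 applies → [ð].
Rule 1 applies to /l/ (word-final: word-finally) → [ɫ].

[xaɣdamxeðaɫ]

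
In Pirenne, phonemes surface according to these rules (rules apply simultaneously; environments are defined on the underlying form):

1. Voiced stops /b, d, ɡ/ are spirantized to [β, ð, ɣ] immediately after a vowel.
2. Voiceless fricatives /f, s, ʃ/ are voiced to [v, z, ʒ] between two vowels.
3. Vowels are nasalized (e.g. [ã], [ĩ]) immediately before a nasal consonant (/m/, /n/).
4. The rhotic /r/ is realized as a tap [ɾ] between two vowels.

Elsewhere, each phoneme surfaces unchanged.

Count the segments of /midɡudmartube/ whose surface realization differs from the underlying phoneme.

Segments that undergo a rule: /d/ → [ð] (rule 1); /d/ → [ð] (rule 1); /b/ → [β] (rule 1).
All other segments surface unchanged.

3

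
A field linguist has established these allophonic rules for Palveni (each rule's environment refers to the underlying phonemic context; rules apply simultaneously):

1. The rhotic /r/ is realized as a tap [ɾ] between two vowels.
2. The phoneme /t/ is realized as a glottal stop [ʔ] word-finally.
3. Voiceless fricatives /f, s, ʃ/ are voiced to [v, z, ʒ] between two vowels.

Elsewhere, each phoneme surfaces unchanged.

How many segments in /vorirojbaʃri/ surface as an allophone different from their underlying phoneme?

Segments that undergo a rule: /r/ → [ɾ] (rule 1); /r/ → [ɾ] (rule 1).
All other segments surface unchanged.

2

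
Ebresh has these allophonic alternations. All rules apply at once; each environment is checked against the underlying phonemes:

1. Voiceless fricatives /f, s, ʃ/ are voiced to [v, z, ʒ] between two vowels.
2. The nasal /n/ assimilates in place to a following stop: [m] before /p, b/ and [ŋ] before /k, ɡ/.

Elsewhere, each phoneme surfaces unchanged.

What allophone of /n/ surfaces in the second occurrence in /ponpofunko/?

Rule 2 applies to /n/ (between /u/ and /k/: before a labial or velar stop) → [ŋ].

[ŋ]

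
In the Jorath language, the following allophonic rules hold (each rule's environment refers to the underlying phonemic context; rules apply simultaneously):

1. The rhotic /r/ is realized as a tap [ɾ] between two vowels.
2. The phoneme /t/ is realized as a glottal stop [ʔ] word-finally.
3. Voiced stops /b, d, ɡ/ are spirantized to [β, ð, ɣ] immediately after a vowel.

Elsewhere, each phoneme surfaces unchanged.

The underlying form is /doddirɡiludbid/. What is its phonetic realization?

/d/ (word-initial) fails the environment for rule 3, so it stays [d].
/d/ meets the environment for rule 3 (immediately after a vowel) → [ð].
/d/ (between /d/ and /i/) is in the target of rule 3 but the environment (immediately after a vowel) is not met → [d].
/r/ (between /i/ and /ɡ/) fails the environment for rule 1, so it stays [r].
/ɡ/ (between /r/ and /i/): rule 3 targets it, but not immediately after a vowel → unchanged [ɡ].
Rule 3 applies to /d/ (between /u/ and /b/: immediately after a vowel) → [ð].
/b/ — between /d/ and /i/; rule 3 does not apply here → [b].
/d/ (word-final): immediately after a vowel, so rule 3 applies → [ð].

[doðdirɡiluðbið]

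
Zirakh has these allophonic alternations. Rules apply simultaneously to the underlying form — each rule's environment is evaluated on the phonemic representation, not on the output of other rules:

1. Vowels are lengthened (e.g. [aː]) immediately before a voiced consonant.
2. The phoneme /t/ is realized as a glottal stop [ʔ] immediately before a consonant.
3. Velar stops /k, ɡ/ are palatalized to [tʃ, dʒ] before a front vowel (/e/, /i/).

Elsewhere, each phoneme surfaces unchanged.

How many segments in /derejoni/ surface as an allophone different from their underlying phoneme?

Segments that undergo a rule: /e/ → [eː] (rule 1); /e/ → [eː] (rule 1); /o/ → [oː] (rule 1).
All other segments surface unchanged.

3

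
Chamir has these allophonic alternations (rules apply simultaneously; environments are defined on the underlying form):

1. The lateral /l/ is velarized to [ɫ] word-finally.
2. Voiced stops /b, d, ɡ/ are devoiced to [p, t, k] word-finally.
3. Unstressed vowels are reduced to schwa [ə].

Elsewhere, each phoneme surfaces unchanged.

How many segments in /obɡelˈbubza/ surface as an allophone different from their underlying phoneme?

Segments that undergo a rule: /o/ → [ə] (rule 3); /e/ → [ə] (rule 3); /a/ → [ə] (rule 3).
All other segments surface unchanged.

3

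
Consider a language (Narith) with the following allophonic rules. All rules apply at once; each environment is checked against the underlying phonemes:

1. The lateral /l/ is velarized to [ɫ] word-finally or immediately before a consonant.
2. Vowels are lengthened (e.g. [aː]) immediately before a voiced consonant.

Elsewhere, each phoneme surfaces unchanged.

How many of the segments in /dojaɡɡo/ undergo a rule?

2

Segments that undergo a rule: /o/ → [oː] (rule 2); /a/ → [aː] (rule 2).
All other segments surface unchanged.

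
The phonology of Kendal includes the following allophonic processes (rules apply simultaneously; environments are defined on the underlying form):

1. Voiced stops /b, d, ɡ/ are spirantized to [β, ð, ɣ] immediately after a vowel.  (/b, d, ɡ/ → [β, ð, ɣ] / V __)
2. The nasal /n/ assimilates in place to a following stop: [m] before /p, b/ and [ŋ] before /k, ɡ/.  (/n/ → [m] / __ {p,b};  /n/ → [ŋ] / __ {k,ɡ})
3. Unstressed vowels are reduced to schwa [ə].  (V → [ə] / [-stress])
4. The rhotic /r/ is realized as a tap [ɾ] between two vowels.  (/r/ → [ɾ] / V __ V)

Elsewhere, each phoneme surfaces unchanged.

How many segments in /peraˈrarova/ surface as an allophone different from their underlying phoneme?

7

Segments that undergo a rule: /e/ → [ə] (rule 3); /r/ → [ɾ] (rule 4); /a/ → [ə] (rule 3); /r/ → [ɾ] (rule 4); /r/ → [ɾ] (rule 4); /o/ → [ə] (rule 3); /a/ → [ə] (rule 3).
All other segments surface unchanged.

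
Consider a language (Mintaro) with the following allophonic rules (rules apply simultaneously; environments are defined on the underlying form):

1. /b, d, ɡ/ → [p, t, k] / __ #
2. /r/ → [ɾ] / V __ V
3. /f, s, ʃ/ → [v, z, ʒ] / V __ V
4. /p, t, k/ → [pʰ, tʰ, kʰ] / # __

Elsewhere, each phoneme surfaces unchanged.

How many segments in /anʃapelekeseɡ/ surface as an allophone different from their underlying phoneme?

2

Segments that undergo a rule: /s/ → [z] (rule 3); /ɡ/ → [k] (rule 1).
All other segments surface unchanged.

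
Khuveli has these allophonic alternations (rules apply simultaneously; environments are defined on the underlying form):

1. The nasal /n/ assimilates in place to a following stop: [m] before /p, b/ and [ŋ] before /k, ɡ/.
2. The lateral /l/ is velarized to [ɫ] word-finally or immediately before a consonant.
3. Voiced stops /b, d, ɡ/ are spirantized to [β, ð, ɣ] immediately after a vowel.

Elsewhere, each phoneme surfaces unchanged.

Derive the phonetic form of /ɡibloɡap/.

[ɡiβloɣap]

/ɡ/ — word-initial; rule 3 does not apply here → [ɡ].
/b/ — between /i/ and /l/, immediately after a vowel — surfaces as [β] (rule 3).
/l/ (between /b/ and /o/) fails the environment for rule 2, so it stays [l].
/ɡ/ (between /o/ and /a/) occurs immediately after a vowel → [ɣ] by rule 3.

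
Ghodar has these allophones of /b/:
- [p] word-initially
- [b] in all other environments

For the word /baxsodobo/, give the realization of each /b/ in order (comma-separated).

Occurrence 1 (position 1): word-initially → [p].
Occurrence 2 (position 8): no conditioning environment matches → elsewhere allophone [b].

[p], [b]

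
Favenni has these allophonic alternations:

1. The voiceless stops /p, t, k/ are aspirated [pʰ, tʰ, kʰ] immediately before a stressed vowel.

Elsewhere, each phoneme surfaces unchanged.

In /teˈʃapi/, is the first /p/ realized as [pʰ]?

/p/ (between /a/ and /i/): rule 1 targets it, but not immediately before a stressed vowel → unchanged [p].
The actual realization is [p], not [pʰ].

No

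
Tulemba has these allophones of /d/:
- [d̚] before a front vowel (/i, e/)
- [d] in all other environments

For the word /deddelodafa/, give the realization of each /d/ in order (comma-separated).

Occurrence 1 (position 1): before a front vowel (/i, e/) → [d̚].
Occurrence 2 (position 3): no conditioning environment matches → elsewhere allophone [d].
Occurrence 3 (position 4): before a front vowel (/i, e/) → [d̚].
Occurrence 4 (position 8): no conditioning environment matches → elsewhere allophone [d].

[d̚], [d], [d̚], [d]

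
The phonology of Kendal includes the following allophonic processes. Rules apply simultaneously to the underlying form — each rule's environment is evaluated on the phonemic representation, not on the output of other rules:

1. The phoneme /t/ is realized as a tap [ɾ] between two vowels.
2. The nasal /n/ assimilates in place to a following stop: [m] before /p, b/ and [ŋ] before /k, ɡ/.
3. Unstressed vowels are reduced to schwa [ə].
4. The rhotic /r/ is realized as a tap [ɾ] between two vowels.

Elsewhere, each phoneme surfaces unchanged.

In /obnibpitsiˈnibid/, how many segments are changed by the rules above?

Segments that undergo a rule: /o/ → [ə] (rule 3); /i/ → [ə] (rule 3); /i/ → [ə] (rule 3); /i/ → [ə] (rule 3); /i/ → [ə] (rule 3).
All other segments surface unchanged.

5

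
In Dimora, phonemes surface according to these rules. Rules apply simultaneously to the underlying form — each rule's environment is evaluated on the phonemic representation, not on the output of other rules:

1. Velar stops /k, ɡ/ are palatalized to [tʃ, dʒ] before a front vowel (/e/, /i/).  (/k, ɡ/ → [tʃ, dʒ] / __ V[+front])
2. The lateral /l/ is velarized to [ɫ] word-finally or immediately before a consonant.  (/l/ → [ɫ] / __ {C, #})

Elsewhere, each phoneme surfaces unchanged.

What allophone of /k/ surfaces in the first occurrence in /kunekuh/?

/k/ (word-initial): rule 1 targets it, but not before a front vowel → unchanged [k].

[k]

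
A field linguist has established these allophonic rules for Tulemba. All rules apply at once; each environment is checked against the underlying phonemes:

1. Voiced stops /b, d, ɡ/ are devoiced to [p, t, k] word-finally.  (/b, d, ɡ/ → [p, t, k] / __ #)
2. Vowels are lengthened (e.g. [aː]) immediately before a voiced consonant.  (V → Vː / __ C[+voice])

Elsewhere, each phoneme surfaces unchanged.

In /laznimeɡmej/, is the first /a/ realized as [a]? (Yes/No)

/a/ (between /l/ and /z/) occurs before a voiced consonant → [aː] by rule 2.
The actual realization is [aː], not [a].

No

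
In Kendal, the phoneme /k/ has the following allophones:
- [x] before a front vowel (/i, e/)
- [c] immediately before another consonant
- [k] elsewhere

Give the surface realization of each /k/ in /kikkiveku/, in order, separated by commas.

Occurrence 1 (position 1): before a front vowel (/i, e/) → [x].
Occurrence 2 (position 3): immediately before another consonant → [c].
Occurrence 3 (position 4): before a front vowel (/i, e/) → [x].
Occurrence 4 (position 8): no conditioning environment matches → elsewhere allophone [k].

[x], [c], [x], [k]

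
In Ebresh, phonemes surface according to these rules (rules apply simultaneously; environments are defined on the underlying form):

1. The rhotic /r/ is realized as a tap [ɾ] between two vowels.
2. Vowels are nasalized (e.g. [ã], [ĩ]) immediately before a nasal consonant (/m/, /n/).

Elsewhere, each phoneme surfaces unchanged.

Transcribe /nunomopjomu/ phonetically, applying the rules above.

Rule 2 applies to /u/ (between /n/ and /n/: before a nasal consonant) → [ũ].
/o/ meets the environment for rule 2 (before a nasal consonant) → [õ].
/o/ (between /m/ and /p/): rule 2 targets it, but not before a nasal consonant → unchanged [o].
/o/ meets the environment for rule 2 (before a nasal consonant) → [õ].
/u/ — word-final; rule 2 does not apply here → [u].

[nũnõmopjõmu]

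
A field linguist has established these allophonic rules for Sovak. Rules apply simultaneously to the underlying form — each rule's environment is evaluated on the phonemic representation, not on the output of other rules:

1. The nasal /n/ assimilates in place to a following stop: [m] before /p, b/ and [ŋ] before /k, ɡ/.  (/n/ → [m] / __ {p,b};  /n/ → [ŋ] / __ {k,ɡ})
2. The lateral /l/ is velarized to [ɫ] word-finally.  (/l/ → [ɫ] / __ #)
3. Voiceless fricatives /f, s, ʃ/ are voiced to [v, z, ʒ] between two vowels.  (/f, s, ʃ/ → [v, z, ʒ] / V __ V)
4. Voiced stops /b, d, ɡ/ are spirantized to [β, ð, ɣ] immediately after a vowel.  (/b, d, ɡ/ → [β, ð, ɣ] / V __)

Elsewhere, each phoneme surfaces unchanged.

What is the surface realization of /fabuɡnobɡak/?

/f/ (word-initial) fails the environment for rule 3, so it stays [f].
/a/ (between /f/ and /b/): no rule targets it → [a].
/b/ — between /a/ and /u/, immediately after a vowel — surfaces as [β] (rule 4).
/u/ (between /b/ and /ɡ/): no rule targets it → [u].
/ɡ/ meets the environment for rule 4 (immediately after a vowel) → [ɣ].
/n/ (between /ɡ/ and /o/) fails the environment for rule 1, so it stays [n].
/o/ stays [o].
/b/ (between /o/ and /ɡ/) occurs immediately after a vowel → [β] by rule 4.
/ɡ/ (between /b/ and /a/) fails the environment for rule 4, so it stays [ɡ].
/a/ stays [a].
/k/ stays [k].

[faβuɣnoβɡak]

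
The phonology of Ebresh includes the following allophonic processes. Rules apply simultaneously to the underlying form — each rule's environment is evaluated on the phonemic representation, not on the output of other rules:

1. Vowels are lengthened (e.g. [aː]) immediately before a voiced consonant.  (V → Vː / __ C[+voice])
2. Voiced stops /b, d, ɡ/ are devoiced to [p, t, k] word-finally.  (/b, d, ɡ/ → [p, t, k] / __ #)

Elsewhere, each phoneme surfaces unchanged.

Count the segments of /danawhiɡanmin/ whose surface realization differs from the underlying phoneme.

5

Segments that undergo a rule: /a/ → [aː] (rule 1); /a/ → [aː] (rule 1); /i/ → [iː] (rule 1); /a/ → [aː] (rule 1); /i/ → [iː] (rule 1).
All other segments surface unchanged.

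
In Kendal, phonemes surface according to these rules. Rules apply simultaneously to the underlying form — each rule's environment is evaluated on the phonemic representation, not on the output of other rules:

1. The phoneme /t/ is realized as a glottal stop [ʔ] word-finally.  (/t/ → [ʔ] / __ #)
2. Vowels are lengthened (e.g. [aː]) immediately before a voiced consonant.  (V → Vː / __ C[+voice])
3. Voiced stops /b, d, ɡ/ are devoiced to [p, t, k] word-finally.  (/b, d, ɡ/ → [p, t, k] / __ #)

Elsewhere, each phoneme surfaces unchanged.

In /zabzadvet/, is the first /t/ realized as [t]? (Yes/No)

/t/ (word-final) occurs word-finally → [ʔ] by rule 1.
The actual realization is [ʔ], not [t].

No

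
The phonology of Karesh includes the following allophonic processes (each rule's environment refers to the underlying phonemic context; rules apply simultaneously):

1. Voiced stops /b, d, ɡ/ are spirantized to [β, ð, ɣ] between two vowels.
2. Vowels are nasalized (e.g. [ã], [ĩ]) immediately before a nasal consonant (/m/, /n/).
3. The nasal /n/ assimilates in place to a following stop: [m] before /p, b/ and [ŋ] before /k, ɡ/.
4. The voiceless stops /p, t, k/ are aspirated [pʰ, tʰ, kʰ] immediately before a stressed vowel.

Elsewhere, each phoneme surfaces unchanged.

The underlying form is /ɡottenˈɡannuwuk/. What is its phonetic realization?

[ɡottẽŋˈɡãnnuwuk]

/ɡ/ (word-initial) is in the target of rule 1 but the environment (between two vowels) is not met → [ɡ].
/o/ (between /ɡ/ and /t/): rule 2 targets it, but not before a nasal consonant → unchanged [o].
/t/ (between /o/ and /t/): rule 4 targets it, but not immediately before a stressed vowel → unchanged [t].
/t/ (between /t/ and /e/) is in the target of rule 4 but the environment (immediately before a stressed vowel) is not met → [t].
/e/ — between /t/ and /n/, before a nasal consonant — surfaces as [ẽ] (rule 2).
/n/ (between /e/ and /ɡ/): before a labial or velar stop, so rule 3 applies → [ŋ].
/ɡ/ (between /n/ and /a/) fails the environment for rule 1, so it stays [ɡ].
/a/ meets the environment for rule 2 (before a nasal consonant) → [ã].
/n/ (between /a/ and /n/) fails the environment for rule 3, so it stays [n].
/n/ — between /n/ and /u/; rule 3 does not apply here → [n].
/u/ (between /n/ and /w/) is in the target of rule 2 but the environment (before a nasal consonant) is not met → [u].
/w/ — not in any rule's target class → [w].
/u/ (between /w/ and /k/) fails the environment for rule 2, so it stays [u].
/k/ (word-final): rule 4 targets it, but not immediately before a stressed vowel → unchanged [k].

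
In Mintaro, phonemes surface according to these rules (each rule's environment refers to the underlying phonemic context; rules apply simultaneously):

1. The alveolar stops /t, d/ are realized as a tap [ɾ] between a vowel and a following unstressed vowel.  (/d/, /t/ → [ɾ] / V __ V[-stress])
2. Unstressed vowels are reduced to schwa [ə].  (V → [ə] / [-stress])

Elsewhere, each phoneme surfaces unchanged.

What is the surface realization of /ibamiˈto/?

[əbəməˈto]

/i/ (word-initial) occurs in an unstressed syllable → [ə] by rule 2.
/b/ (between /i/ and /a/): no rule targets it → [b].
/a/ (between /b/ and /m/) occurs in an unstressed syllable → [ə] by rule 2.
/m/ — not in any rule's target class → [m].
/i/ meets the environment for rule 2 (in an unstressed syllable) → [ə].
/t/ (between /i/ and /o/) is in the target of rule 1 but the environment (between a vowel and a following unstressed vowel) is not met → [t].
/o/ — word-final; rule 2 does not apply here → [o].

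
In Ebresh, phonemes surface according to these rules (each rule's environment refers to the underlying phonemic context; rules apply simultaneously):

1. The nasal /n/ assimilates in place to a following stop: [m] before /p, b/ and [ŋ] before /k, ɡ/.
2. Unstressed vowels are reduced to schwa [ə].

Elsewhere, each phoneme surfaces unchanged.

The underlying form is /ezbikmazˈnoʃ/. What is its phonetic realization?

[əzbəkməzˈnoʃ]

/e/ (word-initial) occurs in an unstressed syllable → [ə] by rule 2.
Rule 2 applies to /i/ (between /b/ and /k/: in an unstressed syllable) → [ə].
/a/ (between /m/ and /z/): in an unstressed syllable, so rule 2 applies → [ə].
/n/ (between /z/ and /o/) is in the target of rule 1 but the environment (before a labial or velar stop) is not met → [n].
/o/ (between /n/ and /ʃ/): rule 2 targets it, but not in an unstressed syllable → unchanged [o].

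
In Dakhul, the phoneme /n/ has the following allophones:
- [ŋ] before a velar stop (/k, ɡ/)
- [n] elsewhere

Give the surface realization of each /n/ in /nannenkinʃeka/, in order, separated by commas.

Occurrence 1 (position 1): no conditioning environment matches → elsewhere allophone [n].
Occurrence 2 (position 3): no conditioning environment matches → elsewhere allophone [n].
Occurrence 3 (position 4): no conditioning environment matches → elsewhere allophone [n].
Occurrence 4 (position 6): before a velar stop → [ŋ].
Occurrence 5 (position 9): no conditioning environment matches → elsewhere allophone [n].

[n], [n], [n], [ŋ], [n]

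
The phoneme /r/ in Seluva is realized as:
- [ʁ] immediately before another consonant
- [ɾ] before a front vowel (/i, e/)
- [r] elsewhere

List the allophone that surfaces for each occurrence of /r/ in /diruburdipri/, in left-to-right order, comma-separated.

Occurrence 1 (position 3): no conditioning environment matches → elsewhere allophone [r].
Occurrence 2 (position 7): immediately before another consonant → [ʁ].
Occurrence 3 (position 11): before a front vowel (/i, e/) → [ɾ].

[r], [ʁ], [ɾ]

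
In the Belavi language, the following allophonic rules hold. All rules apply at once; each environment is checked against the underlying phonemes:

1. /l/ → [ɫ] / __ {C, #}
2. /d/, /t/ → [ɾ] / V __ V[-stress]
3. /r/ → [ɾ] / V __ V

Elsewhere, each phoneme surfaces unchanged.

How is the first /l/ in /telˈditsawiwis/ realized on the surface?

[ɫ]

Rule 1 applies to /l/ (between /e/ and /d/: word-finally or immediately before a consonant) → [ɫ].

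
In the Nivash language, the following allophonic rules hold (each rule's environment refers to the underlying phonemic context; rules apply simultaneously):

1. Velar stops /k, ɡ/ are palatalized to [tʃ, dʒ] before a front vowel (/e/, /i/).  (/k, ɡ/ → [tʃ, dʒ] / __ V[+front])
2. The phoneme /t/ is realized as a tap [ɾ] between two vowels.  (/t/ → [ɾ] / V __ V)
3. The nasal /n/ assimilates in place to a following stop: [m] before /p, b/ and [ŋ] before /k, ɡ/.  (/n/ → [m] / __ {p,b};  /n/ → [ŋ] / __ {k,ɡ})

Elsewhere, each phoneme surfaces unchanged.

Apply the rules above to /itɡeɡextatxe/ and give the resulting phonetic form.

/i/ (word-initial): no rule targets it → [i].
/t/ (between /i/ and /ɡ/) fails the environment for rule 2, so it stays [t].
/ɡ/ meets the environment for rule 1 (before a front vowel) → [dʒ].
/e/ stays [e].
/ɡ/ meets the environment for rule 1 (before a front vowel) → [dʒ].
/e/ — not in any rule's target class → [e].
/x/ (between /e/ and /t/): no rule targets it → [x].
/t/ (between /x/ and /a/) is in the target of rule 2 but the environment (between two vowels) is not met → [t].
/a/ stays [a].
/t/ (between /a/ and /x/): rule 2 targets it, but not between two vowels → unchanged [t].
/x/ (between /t/ and /e/) is unaffected → [x].
/e/ (word-final) is unaffected → [e].

[itdʒedʒextatxe]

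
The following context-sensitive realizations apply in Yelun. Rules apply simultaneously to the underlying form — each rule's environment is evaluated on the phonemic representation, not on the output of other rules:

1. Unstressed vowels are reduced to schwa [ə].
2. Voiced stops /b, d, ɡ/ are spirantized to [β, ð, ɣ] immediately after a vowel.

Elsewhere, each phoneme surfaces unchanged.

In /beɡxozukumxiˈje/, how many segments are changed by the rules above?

6

Segments that undergo a rule: /e/ → [ə] (rule 1); /ɡ/ → [ɣ] (rule 2); /o/ → [ə] (rule 1); /u/ → [ə] (rule 1); /u/ → [ə] (rule 1); /i/ → [ə] (rule 1).
All other segments surface unchanged.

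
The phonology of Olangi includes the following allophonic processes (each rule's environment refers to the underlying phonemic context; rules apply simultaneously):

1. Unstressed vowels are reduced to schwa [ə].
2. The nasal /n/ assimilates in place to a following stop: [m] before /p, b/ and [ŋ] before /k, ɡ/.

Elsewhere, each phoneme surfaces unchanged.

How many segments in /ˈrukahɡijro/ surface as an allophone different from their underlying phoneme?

Segments that undergo a rule: /a/ → [ə] (rule 1); /i/ → [ə] (rule 1); /o/ → [ə] (rule 1).
All other segments surface unchanged.

3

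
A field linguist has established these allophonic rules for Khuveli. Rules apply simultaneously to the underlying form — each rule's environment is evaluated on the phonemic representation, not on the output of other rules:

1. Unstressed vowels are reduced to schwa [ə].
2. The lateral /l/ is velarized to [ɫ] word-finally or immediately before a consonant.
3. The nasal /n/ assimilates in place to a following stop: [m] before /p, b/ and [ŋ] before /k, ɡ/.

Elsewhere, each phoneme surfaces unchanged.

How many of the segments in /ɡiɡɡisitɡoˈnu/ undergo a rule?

4

Segments that undergo a rule: /i/ → [ə] (rule 1); /i/ → [ə] (rule 1); /i/ → [ə] (rule 1); /o/ → [ə] (rule 1).
All other segments surface unchanged.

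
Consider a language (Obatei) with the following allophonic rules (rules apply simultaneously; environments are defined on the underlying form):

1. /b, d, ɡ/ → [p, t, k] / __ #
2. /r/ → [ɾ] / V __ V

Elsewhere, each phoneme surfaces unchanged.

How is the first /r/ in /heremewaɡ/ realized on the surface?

[ɾ]

Rule 2 applies to /r/ (between /e/ and /e/: between two vowels) → [ɾ].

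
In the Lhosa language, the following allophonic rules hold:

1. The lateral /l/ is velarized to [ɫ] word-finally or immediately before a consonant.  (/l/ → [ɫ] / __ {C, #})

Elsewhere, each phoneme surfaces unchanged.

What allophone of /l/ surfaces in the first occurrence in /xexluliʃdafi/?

[l]

/l/ (between /x/ and /u/) is in the target of rule 1 but the environment (word-finally or immediately before a consonant) is not met → [l].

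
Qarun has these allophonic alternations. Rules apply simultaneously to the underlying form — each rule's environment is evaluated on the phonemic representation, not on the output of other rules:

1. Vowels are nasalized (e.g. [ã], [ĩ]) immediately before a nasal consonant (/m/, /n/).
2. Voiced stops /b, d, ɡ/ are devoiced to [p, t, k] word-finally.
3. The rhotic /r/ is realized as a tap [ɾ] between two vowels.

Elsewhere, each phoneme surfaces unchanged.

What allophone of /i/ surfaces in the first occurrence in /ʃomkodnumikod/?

/i/ (between /m/ and /k/) is in the target of rule 1 but the environment (before a nasal consonant) is not met → [i].

[i]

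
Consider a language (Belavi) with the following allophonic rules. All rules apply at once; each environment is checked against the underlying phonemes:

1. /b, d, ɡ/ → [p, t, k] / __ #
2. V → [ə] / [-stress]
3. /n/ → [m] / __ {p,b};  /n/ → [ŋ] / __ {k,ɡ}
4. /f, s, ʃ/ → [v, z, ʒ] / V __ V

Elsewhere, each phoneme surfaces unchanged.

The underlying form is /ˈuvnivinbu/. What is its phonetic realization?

[ˈuvnəvəmbə]

/u/ (word-initial): rule 2 targets it, but not in an unstressed syllable → unchanged [u].
/v/ (between /u/ and /n/): no rule targets it → [v].
/n/ — between /v/ and /i/; rule 3 does not apply here → [n].
/i/ — between /n/ and /v/, in an unstressed syllable — surfaces as [ə] (rule 2).
/v/ — not in any rule's target class → [v].
/i/ — between /v/ and /n/, in an unstressed syllable — surfaces as [ə] (rule 2).
Rule 3 applies to /n/ (between /i/ and /b/: before a labial or velar stop) → [m].
/b/ — between /n/ and /u/; rule 1 does not apply here → [b].
/u/ meets the environment for rule 2 (in an unstressed syllable) → [ə].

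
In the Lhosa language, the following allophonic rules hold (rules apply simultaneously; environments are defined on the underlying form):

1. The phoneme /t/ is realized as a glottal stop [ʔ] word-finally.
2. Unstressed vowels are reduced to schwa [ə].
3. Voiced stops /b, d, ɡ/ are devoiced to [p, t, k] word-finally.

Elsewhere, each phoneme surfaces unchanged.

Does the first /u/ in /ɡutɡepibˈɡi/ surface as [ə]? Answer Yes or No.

Yes

/u/ (between /ɡ/ and /t/) occurs in an unstressed syllable → [ə] by rule 2.
The actual realization is [ə], which matches [ə].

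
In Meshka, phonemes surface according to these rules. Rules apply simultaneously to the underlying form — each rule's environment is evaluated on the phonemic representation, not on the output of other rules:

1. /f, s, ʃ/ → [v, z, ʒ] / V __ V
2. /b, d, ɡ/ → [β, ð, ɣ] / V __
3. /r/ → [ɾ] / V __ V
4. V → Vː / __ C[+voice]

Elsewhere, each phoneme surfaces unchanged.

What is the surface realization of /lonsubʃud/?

[loːnsuːβʃuːð]

/l/ — not in any rule's target class → [l].
/o/ — between /l/ and /n/, before a voiced consonant — surfaces as [oː] (rule 4).
/n/ — not in any rule's target class → [n].
/s/ (between /n/ and /u/) fails the environment for rule 1, so it stays [s].
/u/ (between /s/ and /b/): before a voiced consonant, so rule 4 applies → [uː].
/b/ (between /u/ and /ʃ/): immediately after a vowel, so rule 2 applies → [β].
/ʃ/ — between /b/ and /u/; rule 1 does not apply here → [ʃ].
/u/ (between /ʃ/ and /d/): before a voiced consonant, so rule 4 applies → [uː].
/d/ (word-final): immediately after a vowel, so rule 2 applies → [ð].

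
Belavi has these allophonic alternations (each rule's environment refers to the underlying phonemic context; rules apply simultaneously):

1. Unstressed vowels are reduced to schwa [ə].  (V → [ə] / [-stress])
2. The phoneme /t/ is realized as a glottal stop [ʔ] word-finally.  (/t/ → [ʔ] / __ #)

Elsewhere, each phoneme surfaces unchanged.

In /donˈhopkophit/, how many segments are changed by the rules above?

4

Segments that undergo a rule: /o/ → [ə] (rule 1); /o/ → [ə] (rule 1); /i/ → [ə] (rule 1); /t/ → [ʔ] (rule 2).
All other segments surface unchanged.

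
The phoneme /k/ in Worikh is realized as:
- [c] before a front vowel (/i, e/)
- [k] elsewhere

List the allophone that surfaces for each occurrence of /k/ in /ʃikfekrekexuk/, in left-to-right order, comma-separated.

[k], [k], [c], [k]

Occurrence 1 (position 3): no conditioning environment matches → elsewhere allophone [k].
Occurrence 2 (position 6): no conditioning environment matches → elsewhere allophone [k].
Occurrence 3 (position 9): before a front vowel → [c].
Occurrence 4 (position 13): no conditioning environment matches → elsewhere allophone [k].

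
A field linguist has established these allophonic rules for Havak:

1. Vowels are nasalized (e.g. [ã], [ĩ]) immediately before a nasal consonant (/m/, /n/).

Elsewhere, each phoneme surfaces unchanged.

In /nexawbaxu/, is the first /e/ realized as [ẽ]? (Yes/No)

/e/ (between /n/ and /x/) is in the target of rule 1 but the environment (before a nasal consonant) is not met → [e].
The actual realization is [e], not [ẽ].

No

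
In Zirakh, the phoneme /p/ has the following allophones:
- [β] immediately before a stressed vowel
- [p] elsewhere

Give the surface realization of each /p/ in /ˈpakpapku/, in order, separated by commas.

Occurrence 1 (position 1): immediately before a stressed vowel → [β].
Occurrence 2 (position 4): no conditioning environment matches → elsewhere allophone [p].
Occurrence 3 (position 6): no conditioning environment matches → elsewhere allophone [p].

[β], [p], [p]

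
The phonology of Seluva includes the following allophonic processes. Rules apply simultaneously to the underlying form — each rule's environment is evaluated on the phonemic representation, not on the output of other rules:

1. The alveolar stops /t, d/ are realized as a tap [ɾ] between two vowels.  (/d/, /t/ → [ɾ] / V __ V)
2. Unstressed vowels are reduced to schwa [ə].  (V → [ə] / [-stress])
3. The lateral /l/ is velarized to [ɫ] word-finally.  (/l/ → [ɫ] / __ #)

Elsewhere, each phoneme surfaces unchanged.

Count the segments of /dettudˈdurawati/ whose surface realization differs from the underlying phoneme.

6

Segments that undergo a rule: /e/ → [ə] (rule 2); /u/ → [ə] (rule 2); /a/ → [ə] (rule 2); /a/ → [ə] (rule 2); /t/ → [ɾ] (rule 1); /i/ → [ə] (rule 2).
All other segments surface unchanged.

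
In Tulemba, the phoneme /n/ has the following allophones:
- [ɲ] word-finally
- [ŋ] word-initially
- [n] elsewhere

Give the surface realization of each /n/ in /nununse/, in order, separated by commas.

[ŋ], [n], [n]

Occurrence 1 (position 1): word-initially → [ŋ].
Occurrence 2 (position 3): no conditioning environment matches → elsewhere allophone [n].
Occurrence 3 (position 5): no conditioning environment matches → elsewhere allophone [n].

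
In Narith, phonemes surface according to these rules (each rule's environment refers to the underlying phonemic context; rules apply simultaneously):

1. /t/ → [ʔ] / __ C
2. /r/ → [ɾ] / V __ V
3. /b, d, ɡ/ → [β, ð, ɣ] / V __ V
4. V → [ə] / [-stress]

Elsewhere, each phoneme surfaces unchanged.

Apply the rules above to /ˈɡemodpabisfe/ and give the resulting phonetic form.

/ɡ/ (word-initial): rule 3 targets it, but not between two vowels → unchanged [ɡ].
/e/ (between /ɡ/ and /m/) is in the target of rule 4 but the environment (in an unstressed syllable) is not met → [e].
/o/ (between /m/ and /d/): in an unstressed syllable, so rule 4 applies → [ə].
/d/ — between /o/ and /p/; rule 3 does not apply here → [d].
/a/ — between /p/ and /b/, in an unstressed syllable — surfaces as [ə] (rule 4).
/b/ — between /a/ and /i/, between two vowels — surfaces as [β] (rule 3).
Rule 4 applies to /i/ (between /b/ and /s/: in an unstressed syllable) → [ə].
Rule 4 applies to /e/ (word-final: in an unstressed syllable) → [ə].

[ˈɡemədpəβəsfə]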